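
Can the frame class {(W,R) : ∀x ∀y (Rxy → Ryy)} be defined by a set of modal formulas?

Yes — defined by □(□r → r)

The condition is shift-reflexivity. A defining modal formula is □(□r → r).
Suppose □(□r→r) is valid. Take Rxy and set V(r)={w : Ryw}. Then at y, □r holds; since □(□r→r) at x, □r→r at y, so r at y, i.e. Ryy.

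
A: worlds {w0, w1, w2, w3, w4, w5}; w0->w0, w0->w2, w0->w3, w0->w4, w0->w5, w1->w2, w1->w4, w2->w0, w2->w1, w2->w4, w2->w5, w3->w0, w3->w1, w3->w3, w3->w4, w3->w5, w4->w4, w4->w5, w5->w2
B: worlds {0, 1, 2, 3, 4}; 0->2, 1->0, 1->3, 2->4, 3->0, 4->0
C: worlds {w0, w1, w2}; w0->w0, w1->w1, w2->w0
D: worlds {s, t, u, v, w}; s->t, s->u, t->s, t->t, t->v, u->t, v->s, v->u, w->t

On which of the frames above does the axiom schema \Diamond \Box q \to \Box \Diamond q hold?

C, D

This is the axiom for convergence; its first-order frame correspondent is \forall x \forall y \forall z (Rxy \wedge Rxz \to \exists w (Ryw \wedge Rzw)).
A: fails — Rw0w3 and Rw0w5 but w3 and w5 have no common successor.
B: fails — R10 and R13 but 0 and 3 have no common successor.
C: ✓.
D: ✓.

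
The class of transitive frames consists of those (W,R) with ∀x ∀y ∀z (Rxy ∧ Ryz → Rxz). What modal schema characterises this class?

This is transitivity; the standard corresponding axiom is 4: □s → □□s.

□s → □□s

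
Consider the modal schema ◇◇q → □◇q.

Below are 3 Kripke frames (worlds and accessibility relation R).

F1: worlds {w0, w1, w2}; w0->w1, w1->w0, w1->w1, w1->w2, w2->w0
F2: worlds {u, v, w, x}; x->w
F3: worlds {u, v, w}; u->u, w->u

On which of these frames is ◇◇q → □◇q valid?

F2, F3

Frame correspondent (Sahlqvist): ∀x ∀y ∀z ((xR²y ∧ xRz) → ∃w (y = w ∧ zRw)) — i.e. a generalized confluence (Geach) condition.
F1: fails — w1R²w0, w1Rw0 but no w with w0=w and w0Rw.
F2: holds.
F3: holds.
Valid on: F2, F3.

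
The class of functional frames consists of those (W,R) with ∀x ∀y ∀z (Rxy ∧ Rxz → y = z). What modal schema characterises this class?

◇q → □q

A defining formula is ◇q → □q (the CD axiom).
Suppose ◇q→□q is valid. Take Rxy, Rxz and set V(q)={y}. Then ◇q at x, so □q at x, so q at z, i.e. z=y.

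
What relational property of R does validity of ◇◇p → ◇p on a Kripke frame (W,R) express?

This is a form of the 4 axiom.
Its frame correspondent is transitivity — ∀x ∀y ∀z (Rxy ∧ Ryz → Rxz).

transitivity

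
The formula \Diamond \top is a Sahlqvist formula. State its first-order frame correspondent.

This is a form of the D axiom.
It corresponds to seriality: \forall x \exists y Rxy.

Seriality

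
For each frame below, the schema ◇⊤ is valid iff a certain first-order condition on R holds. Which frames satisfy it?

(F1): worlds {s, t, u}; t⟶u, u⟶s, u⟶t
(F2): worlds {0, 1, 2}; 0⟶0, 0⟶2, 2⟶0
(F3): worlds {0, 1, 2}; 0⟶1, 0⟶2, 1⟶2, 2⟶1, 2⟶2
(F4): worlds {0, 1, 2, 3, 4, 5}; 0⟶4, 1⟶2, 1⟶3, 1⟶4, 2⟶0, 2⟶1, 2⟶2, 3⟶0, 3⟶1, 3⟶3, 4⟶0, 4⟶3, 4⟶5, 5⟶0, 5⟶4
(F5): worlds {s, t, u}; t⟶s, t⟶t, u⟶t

This is the axiom for seriality; its first-order frame correspondent is ∀x ∃y Rxy.
(F1): fails — world s has no successor.
(F2): fails — world 1 has no successor.
(F3): condition met.
(F4): condition met.
(F5): fails — world s has no successor.

(F3), (F4)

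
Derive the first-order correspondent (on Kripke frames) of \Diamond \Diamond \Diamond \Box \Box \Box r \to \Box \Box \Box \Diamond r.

\forall x \forall y \forall z ((x R^3 y \wedge x R^3 z) \to \exists w (y R^3 w \wedge zRw))

This is a Sahlqvist (Geach-type) schema ◇^3□^3r → □^3◇^1r.
Minimal-valuation argument: fix x; take any y with xR^3y and any z with xR^3z. Set V(r) to the set of worlds R-reachable from y in exactly 3 steps. Then □^3r holds at y, so the antecedent holds at x; validity forces ◇^1r at z, giving a w with zR^1w and yR^3w.
First-order correspondent: \forall x \forall y \forall z ((x R^3 y \wedge x R^3 z) \to \exists w (y R^3 w \wedge zRw)).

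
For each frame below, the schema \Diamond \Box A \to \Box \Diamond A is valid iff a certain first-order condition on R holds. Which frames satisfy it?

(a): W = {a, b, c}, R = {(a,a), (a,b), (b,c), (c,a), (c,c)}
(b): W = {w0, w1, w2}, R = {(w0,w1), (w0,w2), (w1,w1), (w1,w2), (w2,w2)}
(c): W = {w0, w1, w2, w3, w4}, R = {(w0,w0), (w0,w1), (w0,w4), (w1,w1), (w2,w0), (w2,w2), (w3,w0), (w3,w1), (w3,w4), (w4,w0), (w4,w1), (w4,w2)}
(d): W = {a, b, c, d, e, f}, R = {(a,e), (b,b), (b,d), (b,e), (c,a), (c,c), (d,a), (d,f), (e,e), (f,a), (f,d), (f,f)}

(b)

Frame correspondent (Sahlqvist): \forall x \forall y \forall z (Rxy \wedge Rxz \to \exists w (Ryw \wedge Rzw)) — i.e. convergence.
(a): fails — Rab and Raa but b and a have no common successor.
(b): satisfies the condition.
(c): fails — Rw4w1 and Rw4w2 but w1 and w2 have no common successor.
(d): fails — Rbb and Rbd but b and d have no common successor.
Valid on: (b).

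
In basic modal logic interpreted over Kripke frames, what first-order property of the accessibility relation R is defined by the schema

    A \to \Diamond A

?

Equivalently (dual form): □A → A.
Suppose □A→A is valid. At any x set V(A)={w : Rxw}. Then □A holds at x, so A holds at x, i.e. Rxx.

Reflexivity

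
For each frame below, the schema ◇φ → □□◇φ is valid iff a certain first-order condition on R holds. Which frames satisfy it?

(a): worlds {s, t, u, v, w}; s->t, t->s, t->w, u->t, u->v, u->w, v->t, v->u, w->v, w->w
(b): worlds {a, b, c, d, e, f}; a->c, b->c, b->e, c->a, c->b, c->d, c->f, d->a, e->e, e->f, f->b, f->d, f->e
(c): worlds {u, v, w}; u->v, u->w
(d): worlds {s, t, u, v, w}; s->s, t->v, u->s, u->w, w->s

(c)

The schema corresponds to a generalized confluence (Geach) condition: ∀x ∀y ∀z ((xRy ∧ xR²z) → ∃w (y = w ∧ zRw)).
(a): fails — sRt, sR²w but no w* with t=w* and wRw*.
(b): fails — aRc, aR²d but no w with c=w and dRw.
(c): condition met.
(d): fails — uRw, uR²s but no w* with w=w* and sRw*.
Valid on: (c).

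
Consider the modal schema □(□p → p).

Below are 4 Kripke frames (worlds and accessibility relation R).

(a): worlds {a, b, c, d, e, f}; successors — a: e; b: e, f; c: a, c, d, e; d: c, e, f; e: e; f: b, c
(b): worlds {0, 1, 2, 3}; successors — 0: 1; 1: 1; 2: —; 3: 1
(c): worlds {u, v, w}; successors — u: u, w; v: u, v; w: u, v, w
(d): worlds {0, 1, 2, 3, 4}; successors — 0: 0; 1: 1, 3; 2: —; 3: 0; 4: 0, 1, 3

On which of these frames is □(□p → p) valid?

This is the axiom for shift-reflexivity; its first-order frame correspondent is ∀x ∀y (Rxy → Ryy).
(a): fails — Rcd but not Rdd.
(b): holds.
(c): holds.
(d): fails — R43 but not R33.

(b), (c)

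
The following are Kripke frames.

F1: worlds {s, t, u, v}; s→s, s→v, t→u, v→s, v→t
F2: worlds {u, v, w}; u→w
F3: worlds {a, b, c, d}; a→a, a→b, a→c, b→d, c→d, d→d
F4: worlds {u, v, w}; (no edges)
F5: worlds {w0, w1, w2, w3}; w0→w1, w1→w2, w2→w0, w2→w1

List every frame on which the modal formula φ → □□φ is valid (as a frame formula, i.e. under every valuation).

This is the axiom for a generalized confluence (Geach) condition; its first-order frame correspondent is ∀x ∀z (xR²z → ∃w (x = w ∧ z = w)).
F1: fails — sR²t but s ≠ t.
F2: holds.
F3: fails — aR²b but a ≠ b.
F4: holds.
F5: fails — w0R²w2 but w0 ≠ w2.

F2, F4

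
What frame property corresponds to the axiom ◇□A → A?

This is frame-equivalent to A → □◇A (substitute ¬A for A and contrapose).
Suppose A→□◇A is valid. Take Rxy and set V(A)={x}. Then A at x, so □◇A at x, so ◇A at y, so some z with Ryz has A; z=x, i.e. Ryx.

Symmetry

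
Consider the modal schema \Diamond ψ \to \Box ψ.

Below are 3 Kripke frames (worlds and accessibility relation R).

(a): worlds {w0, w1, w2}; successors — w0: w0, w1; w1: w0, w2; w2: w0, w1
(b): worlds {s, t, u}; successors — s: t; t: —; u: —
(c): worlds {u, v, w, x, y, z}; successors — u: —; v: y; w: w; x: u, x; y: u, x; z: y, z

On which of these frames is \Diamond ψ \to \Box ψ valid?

This is the axiom for partial functionality; its first-order frame correspondent is \forall x \forall y \forall z (Rxy \wedge Rxz \to y = z).
(a): fails — w0 sees both w0 and w1.
(b): ✓.
(c): fails — x sees both u and x.
Valid on: (b).

(b)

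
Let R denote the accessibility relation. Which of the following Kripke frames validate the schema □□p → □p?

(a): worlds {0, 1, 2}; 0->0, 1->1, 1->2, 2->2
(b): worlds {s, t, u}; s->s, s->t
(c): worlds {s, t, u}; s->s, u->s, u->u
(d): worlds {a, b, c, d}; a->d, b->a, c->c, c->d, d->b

Frame correspondent (Sahlqvist): ∀x ∀y (Rxy → ∃z (Rxz ∧ Rzy)) — i.e. density.
(a): satisfies the condition.
(b): satisfies the condition.
(c): satisfies the condition.
(d): fails — Rba but no z with Rbz and Rza.

(a), (b), (c)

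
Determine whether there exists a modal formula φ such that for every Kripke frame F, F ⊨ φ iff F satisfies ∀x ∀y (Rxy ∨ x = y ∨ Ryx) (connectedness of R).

If a class were modally definable it would be closed under disjoint unions (Goldblatt–Thomason).
Take 3 disjoint single-world reflexive frames: each is trivially connected, but their disjoint union has 3 worlds with no edge between distinct components, so it is not connected.
Hence connectedness of R is not modally definable.

No — not modally definable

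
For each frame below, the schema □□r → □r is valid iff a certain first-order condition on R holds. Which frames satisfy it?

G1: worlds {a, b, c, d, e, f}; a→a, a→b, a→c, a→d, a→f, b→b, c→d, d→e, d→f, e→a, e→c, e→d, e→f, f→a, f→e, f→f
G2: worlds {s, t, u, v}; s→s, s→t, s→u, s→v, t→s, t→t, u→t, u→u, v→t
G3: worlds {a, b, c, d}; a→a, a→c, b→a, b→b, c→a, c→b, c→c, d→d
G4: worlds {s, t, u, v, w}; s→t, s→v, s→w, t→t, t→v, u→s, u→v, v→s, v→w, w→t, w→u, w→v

This is the axiom for density; its first-order frame correspondent is ∀x ∀y (Rxy → ∃z (Rxz ∧ Rzy)).
G1: fails — Rcd but no z with Rcz and Rzd.
G2: satisfies the condition.
G3: satisfies the condition.
G4: fails — Rwu but no z with Rwz and Rzu.
Valid on: G2, G3.

G2, G3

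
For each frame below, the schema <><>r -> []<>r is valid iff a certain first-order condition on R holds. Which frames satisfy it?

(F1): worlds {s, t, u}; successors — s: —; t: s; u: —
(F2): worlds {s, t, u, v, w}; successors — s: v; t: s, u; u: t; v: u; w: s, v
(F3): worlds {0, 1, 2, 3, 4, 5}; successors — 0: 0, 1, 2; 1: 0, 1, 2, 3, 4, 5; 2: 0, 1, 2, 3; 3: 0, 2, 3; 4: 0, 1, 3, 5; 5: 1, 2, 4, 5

(F1)

This is the axiom for a generalized confluence (Geach) condition; its first-order frame correspondent is forall x forall y forall z ((x R^2 y & xRz) -> exists w (y = w & zRw)).
(F1): satisfies the condition.
(F2): fails — tR²t, tRs but no w* with t=w* and sRw*.
(F3): fails — 0R²3, 0R0 but no w with 3=w and 0Rw.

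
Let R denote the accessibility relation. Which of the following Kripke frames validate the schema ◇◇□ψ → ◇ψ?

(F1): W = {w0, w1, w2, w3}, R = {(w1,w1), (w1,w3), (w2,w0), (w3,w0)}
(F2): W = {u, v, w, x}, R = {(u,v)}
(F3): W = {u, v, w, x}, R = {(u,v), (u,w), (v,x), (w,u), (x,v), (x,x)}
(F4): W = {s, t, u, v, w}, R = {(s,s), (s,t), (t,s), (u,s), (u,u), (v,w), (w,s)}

This is the axiom for a generalized confluence (Geach) condition; its first-order frame correspondent is ∀x ∀y (xR²y → ∃w (yRw ∧ xRw)).
(F1): fails — w1R²w0 but no w with w0Rw and w1Rw.
(F2): ✓.
(F3): fails — wR²v but no t with vRt and wRt.
(F4): fails — vR²s but no w* with sRw* and vRw*.
Valid on: (F2).

(F2)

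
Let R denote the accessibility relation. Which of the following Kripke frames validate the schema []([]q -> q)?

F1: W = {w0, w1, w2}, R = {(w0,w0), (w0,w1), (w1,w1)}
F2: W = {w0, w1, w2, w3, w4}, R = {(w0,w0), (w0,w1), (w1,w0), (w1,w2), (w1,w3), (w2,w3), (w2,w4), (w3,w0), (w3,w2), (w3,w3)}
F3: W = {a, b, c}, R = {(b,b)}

This is the axiom for shift-reflexivity; its first-order frame correspondent is forall x forall y (Rxy -> Ryy).
F1: satisfies the condition.
F2: fails — Rw1w2 but not Rw2w2.
F3: satisfies the condition.

F1, F3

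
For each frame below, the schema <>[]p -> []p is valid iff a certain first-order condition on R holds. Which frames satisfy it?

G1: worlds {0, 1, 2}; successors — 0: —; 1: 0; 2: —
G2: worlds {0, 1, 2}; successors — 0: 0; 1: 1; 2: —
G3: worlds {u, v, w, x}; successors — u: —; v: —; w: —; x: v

G2

This is the axiom for the Euclidean property; its first-order frame correspondent is forall x forall y forall z (Rxy & Rxz -> Ryz).
G1: fails — R10 and R10 but not R00.
G2: condition met.
G3: fails — Rxv and Rxv but not Rvv.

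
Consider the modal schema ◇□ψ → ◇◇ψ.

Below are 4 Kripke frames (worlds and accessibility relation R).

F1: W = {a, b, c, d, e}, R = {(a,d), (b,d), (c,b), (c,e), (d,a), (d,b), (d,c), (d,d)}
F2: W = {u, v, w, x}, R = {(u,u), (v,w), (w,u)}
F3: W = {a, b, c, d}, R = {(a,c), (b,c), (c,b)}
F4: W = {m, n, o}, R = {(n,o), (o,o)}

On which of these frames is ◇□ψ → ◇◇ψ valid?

The schema corresponds to a generalized confluence (Geach) condition: ∀x ∀y (xRy → ∃w (yRw ∧ xR²w)).
F1: fails — cRe but no w with eRw and cR²w.
F2: condition met.
F3: condition met.
F4: condition met.
Valid on: F2, F3, F4.

F2, F3, F4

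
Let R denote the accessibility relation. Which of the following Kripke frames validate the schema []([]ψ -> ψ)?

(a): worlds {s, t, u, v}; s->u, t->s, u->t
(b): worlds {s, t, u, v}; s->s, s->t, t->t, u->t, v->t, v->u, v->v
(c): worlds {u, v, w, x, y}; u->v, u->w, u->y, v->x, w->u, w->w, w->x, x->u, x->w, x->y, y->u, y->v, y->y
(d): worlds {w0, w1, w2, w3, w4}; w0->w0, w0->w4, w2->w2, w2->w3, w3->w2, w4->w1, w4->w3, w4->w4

This is the axiom for shift-reflexivity; its first-order frame correspondent is forall x forall y (Rxy -> Ryy).
(a): fails — Rsu but not Ruu.
(b): fails — Rvu but not Ruu.
(c): fails — Ruv but not Rvv.
(d): fails — Rw4w1 but not Rw1w1.

none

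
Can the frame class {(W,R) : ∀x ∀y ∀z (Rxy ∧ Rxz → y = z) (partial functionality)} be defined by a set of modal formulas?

Definable; ◇p → □p defines it

Yes: it is partial functionality, defined by the CD schema ◇p → □p.
Suppose ◇p→□p is valid. Take Rxy, Rxz and set V(p)={y}. Then ◇p at x, so □p at x, so p at z, i.e. z=y.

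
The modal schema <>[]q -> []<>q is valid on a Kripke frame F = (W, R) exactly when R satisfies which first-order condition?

Suppose ◇□q→□◇q is valid. Take Rxy, Rxz and set V(q)={w : Ryw}. Then □q at y so ◇□q at x, so □◇q at x, so ◇q at z, giving w with Rzw and Ryw.

Convergence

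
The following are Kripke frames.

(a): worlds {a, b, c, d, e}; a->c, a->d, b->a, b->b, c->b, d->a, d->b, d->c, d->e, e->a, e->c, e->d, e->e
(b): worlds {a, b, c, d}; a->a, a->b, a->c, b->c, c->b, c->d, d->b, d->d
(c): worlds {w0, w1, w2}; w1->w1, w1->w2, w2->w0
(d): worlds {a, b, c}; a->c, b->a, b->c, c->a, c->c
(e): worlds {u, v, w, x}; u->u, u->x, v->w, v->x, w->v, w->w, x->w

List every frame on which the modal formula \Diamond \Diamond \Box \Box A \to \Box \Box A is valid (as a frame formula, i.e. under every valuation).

(d)

Frame correspondent (Sahlqvist): \forall x \forall y \forall z ((x R^2 y \wedge x R^2 z) \to \exists w (y R^2 w \wedge z = w)) — i.e. a generalized confluence (Geach) condition.
(a): fails — aR²b, aR²e but no w with bR²w and e=w.
(b): fails — aR²b, aR²a but no w with bR²w and a=w.
(c): fails — w1R²w0, w1R²w0 but no w with w0R²w and w0=w.
(d): ✓.
(e): fails — uR²w, uR²u but no t with wR²t and u=t.
Valid on: (d).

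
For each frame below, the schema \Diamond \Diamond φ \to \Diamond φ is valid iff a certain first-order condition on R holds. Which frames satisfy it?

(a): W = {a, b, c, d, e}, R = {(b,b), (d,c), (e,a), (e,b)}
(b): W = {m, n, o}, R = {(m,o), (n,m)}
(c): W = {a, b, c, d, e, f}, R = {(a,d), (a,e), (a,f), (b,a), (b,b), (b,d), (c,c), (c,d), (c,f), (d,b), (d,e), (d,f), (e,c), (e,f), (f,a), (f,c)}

The schema corresponds to transitivity: \forall x \forall y \forall z (Rxy \wedge Ryz \to Rxz).
(a): holds.
(b): fails — Rnm and Rmo but not Rno.
(c): fails — Rcd and Rdb but not Rcb.

(a)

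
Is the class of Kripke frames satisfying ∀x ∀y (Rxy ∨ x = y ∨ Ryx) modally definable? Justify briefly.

No

Modal frame validity is preserved under disjoint unions.
Take 4 disjoint single-world reflexive frames: each is trivially connected, but their disjoint union has 4 worlds with no edge between distinct components, so it is not connected.
Hence connectedness of R is not modally definable.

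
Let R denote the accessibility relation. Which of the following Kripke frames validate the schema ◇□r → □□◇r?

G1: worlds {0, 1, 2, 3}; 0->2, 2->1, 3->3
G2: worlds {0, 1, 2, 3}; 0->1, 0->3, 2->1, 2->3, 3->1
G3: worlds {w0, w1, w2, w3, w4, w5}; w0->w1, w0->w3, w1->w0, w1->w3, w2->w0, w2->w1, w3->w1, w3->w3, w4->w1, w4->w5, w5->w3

G3

This is the axiom for a generalized confluence (Geach) condition; its first-order frame correspondent is ∀x ∀y ∀z ((xRy ∧ xR²z) → ∃w (yRw ∧ zRw)).
G1: fails — 0R2, 0R²1 but no w with 2Rw and 1Rw.
G2: fails — 0R1, 0R²1 but no w with 1Rw and 1Rw.
G3: holds.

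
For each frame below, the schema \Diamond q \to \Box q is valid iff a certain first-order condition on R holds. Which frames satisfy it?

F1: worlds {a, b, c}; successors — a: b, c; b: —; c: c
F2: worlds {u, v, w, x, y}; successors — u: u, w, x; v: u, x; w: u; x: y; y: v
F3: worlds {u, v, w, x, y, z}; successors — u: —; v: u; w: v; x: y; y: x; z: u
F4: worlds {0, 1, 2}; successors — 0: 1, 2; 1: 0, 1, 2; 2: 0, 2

Frame correspondent (Sahlqvist): \forall x \forall y \forall z (Rxy \wedge Rxz \to y = z) — i.e. partial functionality.
F1: fails — a sees both b and c.
F2: fails — u sees both u and w.
F3: holds.
F4: fails — 0 sees both 1 and 2.

F3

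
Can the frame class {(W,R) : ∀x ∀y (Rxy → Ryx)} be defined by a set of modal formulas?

This is a Sahlqvist condition; the B axiom p → □◇p defines it.

Yes — defined by p → □◇p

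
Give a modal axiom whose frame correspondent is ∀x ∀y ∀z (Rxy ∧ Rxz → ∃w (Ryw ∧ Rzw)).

The condition is convergence. The .2 schema ◇□p → □◇p defines it.
Suppose ◇□p→□◇p is valid. Take Rxy, Rxz and set V(p)={w : Ryw}. Then □p at y so ◇□p at x, so □◇p at x, so ◇p at z, giving w with Rzw and Ryw.

◇□p → □◇p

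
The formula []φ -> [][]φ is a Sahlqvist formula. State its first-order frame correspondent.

Suppose □φ→□□φ is valid. Take Rxy, Ryz and set V(φ)={w : Rxw}. Then □φ at x, so □□φ at x, so □φ at y, so φ at z, i.e. Rxz.

Transitivity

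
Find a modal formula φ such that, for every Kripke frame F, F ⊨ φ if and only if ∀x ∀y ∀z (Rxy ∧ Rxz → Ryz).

◇s → □◇s

The condition is the Euclidean property. The 5 schema ◇s → □◇s defines it.
Suppose ◇s→□◇s is valid. Take Rxy, Rxz and set V(s)={y}. Then ◇s at x, so □◇s at x, so ◇s at z, so some w with Rzw has s; w=y, i.e. Rzy. By symmetry of the argument, Ryz.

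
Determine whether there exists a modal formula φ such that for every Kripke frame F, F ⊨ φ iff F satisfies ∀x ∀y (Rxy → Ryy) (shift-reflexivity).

Yes: it is shift-reflexivity, defined by the T□ schema □(□p → p).
Suppose □(□p→p) is valid. Take Rxy and set V(p)={w : Ryw}. Then at y, □p holds; since □(□p→p) at x, □p→p at y, so p at y, i.e. Ryy.

Yes, by □(□p → p)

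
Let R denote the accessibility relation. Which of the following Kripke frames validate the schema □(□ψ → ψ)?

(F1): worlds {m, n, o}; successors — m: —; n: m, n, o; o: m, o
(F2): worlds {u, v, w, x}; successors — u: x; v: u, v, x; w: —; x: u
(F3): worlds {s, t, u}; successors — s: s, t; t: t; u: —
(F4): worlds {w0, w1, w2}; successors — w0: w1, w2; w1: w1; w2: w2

(F3), (F4)

This is the axiom for shift-reflexivity; its first-order frame correspondent is ∀x ∀y (Rxy → Ryy).
(F1): fails — Rom but not Rmm.
(F2): fails — Rvu but not Ruu.
(F3): ✓.
(F4): ✓.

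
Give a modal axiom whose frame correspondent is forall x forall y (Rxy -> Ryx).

This is symmetry; the standard corresponding axiom is B: q → □◇q.
Suppose q→□◇q is valid. Take Rxy and set V(q)={x}. Then q at x, so □◇q at x, so ◇q at y, so some z with Ryz has q; z=x, i.e. Ryx.

q → □◇q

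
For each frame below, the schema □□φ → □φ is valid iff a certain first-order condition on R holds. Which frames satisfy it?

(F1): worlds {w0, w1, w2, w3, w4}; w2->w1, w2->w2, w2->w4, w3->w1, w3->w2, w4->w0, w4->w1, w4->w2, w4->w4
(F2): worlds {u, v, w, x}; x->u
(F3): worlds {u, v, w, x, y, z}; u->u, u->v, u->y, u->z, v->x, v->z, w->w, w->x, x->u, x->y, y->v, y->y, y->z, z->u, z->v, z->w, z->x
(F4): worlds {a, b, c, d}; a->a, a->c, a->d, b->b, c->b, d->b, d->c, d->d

The schema corresponds to density: ∀x ∀y (Rxy → ∃z (Rxz ∧ Rzy)).
(F1): condition met.
(F2): fails — Rxu but no z with Rxz and Rzu.
(F3): fails — Rvz but no t with Rvt and Rtz.
(F4): condition met.
Valid on: (F1), (F4).

(F1), (F4)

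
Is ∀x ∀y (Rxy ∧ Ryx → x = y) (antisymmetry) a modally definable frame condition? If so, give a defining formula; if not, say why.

No — not modally definable

If a class were modally definable it would be closed under surjective bounded morphisms (Goldblatt–Thomason).
The 4-cycle (worlds w0,w1,w2,w3 with w0→w1→w2→w3→w0) is antisymmetric. Sending even-indexed worlds to s and odd-indexed worlds to t is a surjective bounded morphism onto the two-world frame with s↔t, which is not antisymmetric.
So the class is not modally definable.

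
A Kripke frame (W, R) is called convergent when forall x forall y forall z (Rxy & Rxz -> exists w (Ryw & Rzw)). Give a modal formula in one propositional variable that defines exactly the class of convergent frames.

This is convergence; the standard corresponding axiom is .2: ◇□p → □◇p.
Suppose ◇□p→□◇p is valid. Take Rxy, Rxz and set V(p)={w : Ryw}. Then □p at y so ◇□p at x, so □◇p at x, so ◇p at z, giving w with Rzw and Ryw.

◇□p → □◇p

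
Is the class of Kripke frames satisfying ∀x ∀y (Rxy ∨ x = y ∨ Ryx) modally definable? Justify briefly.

Any modally definable frame class is closed under disjoint unions.
Take 4 disjoint single-world reflexive frames: each is trivially connected, but their disjoint union has 4 worlds with no edge between distinct components, so it is not connected.
Hence connectedness of R is not modally definable.

Not modally definable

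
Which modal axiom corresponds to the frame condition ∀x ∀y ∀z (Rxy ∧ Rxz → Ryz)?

This is the Euclidean property; the standard corresponding axiom is 5: ◇s → □◇s.
Suppose ◇s→□◇s is valid. Take Rxy, Rxz and set V(s)={y}. Then ◇s at x, so □◇s at x, so ◇s at z, so some w with Rzw has s; w=y, i.e. Rzy. By symmetry of the argument, Ryz.

◇s → □◇s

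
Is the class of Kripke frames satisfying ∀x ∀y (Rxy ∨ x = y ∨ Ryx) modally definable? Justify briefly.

Not definable by any modal formula

If a class were modally definable it would be closed under disjoint unions (Goldblatt–Thomason).
Take 2 disjoint single-world reflexive frames: each is trivially connected, but their disjoint union has 2 worlds with no edge between distinct components, so it is not connected.
So the class is not modally definable.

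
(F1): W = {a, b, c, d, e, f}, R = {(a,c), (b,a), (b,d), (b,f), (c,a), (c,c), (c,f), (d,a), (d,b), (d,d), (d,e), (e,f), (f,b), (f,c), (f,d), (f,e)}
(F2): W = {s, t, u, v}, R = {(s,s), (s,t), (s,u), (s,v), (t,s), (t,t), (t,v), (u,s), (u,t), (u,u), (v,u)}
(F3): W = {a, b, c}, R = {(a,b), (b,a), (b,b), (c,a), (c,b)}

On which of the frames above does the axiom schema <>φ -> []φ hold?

none

The schema corresponds to partial functionality: forall x forall y forall z (Rxy & Rxz -> y = z).
(F1): fails — b sees both a and d.
(F2): fails — s sees both s and t.
(F3): fails — b sees both a and b.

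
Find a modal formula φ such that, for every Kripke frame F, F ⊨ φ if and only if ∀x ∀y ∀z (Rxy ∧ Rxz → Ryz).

This is the Euclidean property; the standard corresponding axiom is 5: ◇s → □◇s.

◇s → □◇s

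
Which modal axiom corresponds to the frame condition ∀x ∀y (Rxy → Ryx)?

The condition is symmetry. The B schema p → □◇p defines it.

p → □◇p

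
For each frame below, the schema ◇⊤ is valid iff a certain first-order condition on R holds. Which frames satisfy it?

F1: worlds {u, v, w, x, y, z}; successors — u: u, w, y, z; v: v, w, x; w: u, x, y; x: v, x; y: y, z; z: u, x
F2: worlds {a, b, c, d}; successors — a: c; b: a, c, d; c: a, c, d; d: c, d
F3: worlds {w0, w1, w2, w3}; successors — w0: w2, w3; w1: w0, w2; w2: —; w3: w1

F1, F2

This is the axiom for seriality; its first-order frame correspondent is ∀x ∃y Rxy.
F1: holds.
F2: holds.
F3: fails — world w2 has no successor.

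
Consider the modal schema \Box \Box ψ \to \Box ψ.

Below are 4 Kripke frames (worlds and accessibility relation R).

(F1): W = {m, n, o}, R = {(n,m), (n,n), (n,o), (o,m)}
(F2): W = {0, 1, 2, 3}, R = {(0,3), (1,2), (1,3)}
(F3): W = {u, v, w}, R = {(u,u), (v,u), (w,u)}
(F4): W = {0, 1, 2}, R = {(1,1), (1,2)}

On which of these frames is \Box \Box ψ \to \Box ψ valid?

(F3), (F4)

Frame correspondent (Sahlqvist): \forall x \forall y (Rxy \to \exists z (Rxz \wedge Rzy)) — i.e. density.
(F1): fails — Rom but no z with Roz and Rzm.
(F2): fails — R12 but no z with R1z and Rz2.
(F3): ✓.
(F4): ✓.
Valid on: (F3), (F4).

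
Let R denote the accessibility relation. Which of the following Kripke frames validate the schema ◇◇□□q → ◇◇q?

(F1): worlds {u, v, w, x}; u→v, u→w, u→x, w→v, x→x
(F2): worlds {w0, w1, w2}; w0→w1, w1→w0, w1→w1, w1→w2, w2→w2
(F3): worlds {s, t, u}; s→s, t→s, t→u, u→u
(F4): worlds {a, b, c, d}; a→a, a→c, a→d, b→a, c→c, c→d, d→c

Frame correspondent (Sahlqvist): ∀x ∀y (xR²y → ∃w (yR²w ∧ xR²w)) — i.e. a generalized confluence (Geach) condition.
(F1): fails — uR²v but no t with vR²t and uR²t.
(F2): condition met.
(F3): condition met.
(F4): condition met.

(F2), (F3), (F4)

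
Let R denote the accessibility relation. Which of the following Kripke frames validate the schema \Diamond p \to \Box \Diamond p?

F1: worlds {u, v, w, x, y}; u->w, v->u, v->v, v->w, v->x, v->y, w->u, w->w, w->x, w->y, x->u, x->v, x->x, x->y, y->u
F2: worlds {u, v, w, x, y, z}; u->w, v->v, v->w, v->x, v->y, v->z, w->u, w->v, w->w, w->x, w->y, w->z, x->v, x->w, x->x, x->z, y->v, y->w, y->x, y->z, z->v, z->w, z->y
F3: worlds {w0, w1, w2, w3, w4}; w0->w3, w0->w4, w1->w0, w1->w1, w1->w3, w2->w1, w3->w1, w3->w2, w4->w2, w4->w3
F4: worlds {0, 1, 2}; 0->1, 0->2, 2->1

The schema corresponds to the Euclidean property: \forall x \forall y \forall z (Rxy \wedge Rxz \to Ryz).
F1: fails — Rvw and Rvv but not Rwv.
F2: fails — Rvz and Rvz but not Rzz.
F3: fails — Rw0w4 and Rw0w4 but not Rw4w4.
F4: fails — R01 and R01 but not R11.
Valid on no frame.

none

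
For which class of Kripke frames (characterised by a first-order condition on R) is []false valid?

Emptiness of R

□⊥ is valid iff no world has any successor (otherwise □⊥ fails at any world with one).
Conversely, on a frame with emptiness of R the schema holds at every world under every valuation.
Frame condition: forall x forall y ~Rxy.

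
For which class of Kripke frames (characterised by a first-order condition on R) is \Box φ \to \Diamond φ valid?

Seriality

Suppose □φ→◇φ is valid. At any x set V(φ)=W. Then □φ at x, so ◇φ at x, so x has a successor.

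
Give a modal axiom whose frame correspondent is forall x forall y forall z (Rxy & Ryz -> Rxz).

The condition is transitivity. The 4 schema □p → □□p defines it.

□p → □□p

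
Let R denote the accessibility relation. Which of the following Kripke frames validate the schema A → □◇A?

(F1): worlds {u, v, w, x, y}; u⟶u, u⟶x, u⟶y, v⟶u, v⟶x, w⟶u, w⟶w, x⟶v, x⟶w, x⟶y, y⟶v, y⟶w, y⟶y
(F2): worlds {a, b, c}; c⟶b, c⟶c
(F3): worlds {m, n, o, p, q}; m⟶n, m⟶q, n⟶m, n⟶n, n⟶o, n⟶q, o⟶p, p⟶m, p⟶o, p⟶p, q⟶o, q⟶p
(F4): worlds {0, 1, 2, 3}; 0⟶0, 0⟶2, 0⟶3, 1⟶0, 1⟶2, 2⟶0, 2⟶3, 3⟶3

The schema corresponds to symmetry: ∀x ∀y (Rxy → Ryx).
(F1): fails — Rxw but not Rwx.
(F2): fails — Rcb but not Rbc.
(F3): fails — Rpm but not Rmp.
(F4): fails — R10 but not R01.
Valid on no frame.

none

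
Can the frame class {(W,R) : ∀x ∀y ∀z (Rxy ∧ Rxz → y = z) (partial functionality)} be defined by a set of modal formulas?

The condition is partial functionality. A defining modal formula is ◇p → □p.
Suppose ◇p→□p is valid. Take Rxy, Rxz and set V(p)={y}. Then ◇p at x, so □p at x, so p at z, i.e. z=y.

Definable; ◇p → □p defines it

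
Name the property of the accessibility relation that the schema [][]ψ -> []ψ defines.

density: forall x forall y (Rxy -> exists z (Rxz & Rzy))

Suppose □□ψ→□ψ is valid. Take Rxy and set V(ψ)={w : xR²w}. Then □□ψ at x, so □ψ at x, so ψ at y, i.e. ∃z(Rxz∧Rzy).
The converse is a direct semantic check.
Frame condition: forall x forall y (Rxy -> exists z (Rxz & Rzy)).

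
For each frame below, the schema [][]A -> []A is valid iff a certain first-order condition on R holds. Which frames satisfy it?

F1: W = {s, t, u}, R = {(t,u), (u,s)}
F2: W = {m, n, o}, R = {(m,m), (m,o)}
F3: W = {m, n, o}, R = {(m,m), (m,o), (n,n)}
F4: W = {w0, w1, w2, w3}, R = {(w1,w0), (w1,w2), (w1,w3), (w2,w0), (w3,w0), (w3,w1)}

F2, F3

This is the axiom for density; its first-order frame correspondent is forall x forall y (Rxy -> exists z (Rxz & Rzy)).
F1: fails — Rus but no z with Ruz and Rzs.
F2: satisfies the condition.
F3: satisfies the condition.
F4: fails — Rw1w2 but no z with Rw1z and Rzw2.
Valid on: F2, F3.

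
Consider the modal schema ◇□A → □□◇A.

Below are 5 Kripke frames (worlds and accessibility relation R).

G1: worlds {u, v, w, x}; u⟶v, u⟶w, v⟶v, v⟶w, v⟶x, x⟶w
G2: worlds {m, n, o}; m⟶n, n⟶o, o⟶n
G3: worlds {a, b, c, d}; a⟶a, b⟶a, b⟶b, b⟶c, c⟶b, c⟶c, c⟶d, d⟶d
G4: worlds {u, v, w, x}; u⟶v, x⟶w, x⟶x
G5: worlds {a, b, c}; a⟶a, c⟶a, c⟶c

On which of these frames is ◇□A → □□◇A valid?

G5

The schema corresponds to a generalized confluence (Geach) condition: ∀x ∀y ∀z ((xRy ∧ xR²z) → ∃w (yRw ∧ zRw)).
G1: fails — uRv, uR²w but no t with vRt and wRt.
G2: fails — mRn, mR²o but no w with nRw and oRw.
G3: fails — bRa, bR²c but no w with aRw and cRw.
G4: fails — xRw, xR²w but no t with wRt and wRt.
G5: holds.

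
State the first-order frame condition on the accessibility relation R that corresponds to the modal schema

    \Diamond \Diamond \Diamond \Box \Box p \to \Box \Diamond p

\forall x \forall y \forall z ((x R^3 y \wedge xRz) \to \exists w (y R^2 w \wedge zRw))

This is a Sahlqvist (Geach-type) schema ◇^3□^2p → □^1◇^1p.
Minimal-valuation argument: fix x; take any y with xR^3y and any z with xR^1z. Set V(p) to the set of worlds R-reachable from y in exactly 2 steps. Then □^2p holds at y, so the antecedent holds at x; validity forces ◇^1p at z, giving a w with zR^1w and yR^2w.
First-order correspondent: \forall x \forall y \forall z ((x R^3 y \wedge xRz) \to \exists w (y R^2 w \wedge zRw)).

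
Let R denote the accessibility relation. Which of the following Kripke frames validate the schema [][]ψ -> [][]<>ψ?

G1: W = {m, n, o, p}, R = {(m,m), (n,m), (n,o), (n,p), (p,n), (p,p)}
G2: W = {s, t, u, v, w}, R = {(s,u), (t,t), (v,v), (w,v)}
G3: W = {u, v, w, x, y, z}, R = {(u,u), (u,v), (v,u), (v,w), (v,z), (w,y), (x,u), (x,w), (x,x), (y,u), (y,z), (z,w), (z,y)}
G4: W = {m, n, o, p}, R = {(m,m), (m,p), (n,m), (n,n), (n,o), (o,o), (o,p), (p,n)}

This is the axiom for a generalized confluence (Geach) condition; its first-order frame correspondent is forall x forall z (x R^2 z -> exists w (x R^2 w & zRw)).
G1: fails — pR²o but no w with pR²w and oRw.
G2: holds.
G3: fails — uR²w but no t with uR²t and wRt.
G4: holds.

G2, G4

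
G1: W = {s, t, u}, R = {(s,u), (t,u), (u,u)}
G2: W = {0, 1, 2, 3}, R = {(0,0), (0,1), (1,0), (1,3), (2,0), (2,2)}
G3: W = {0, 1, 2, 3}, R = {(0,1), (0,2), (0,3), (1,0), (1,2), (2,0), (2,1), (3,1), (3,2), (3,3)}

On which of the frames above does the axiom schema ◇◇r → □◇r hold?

This is the axiom for a generalized confluence (Geach) condition; its first-order frame correspondent is ∀x ∀y ∀z ((xR²y ∧ xRz) → ∃w (y = w ∧ zRw)).
G1: satisfies the condition.
G2: fails — 0R²1, 0R1 but no w with 1=w and 1Rw.
G3: fails — 0R²0, 0R3 but no w with 0=w and 3Rw.

G1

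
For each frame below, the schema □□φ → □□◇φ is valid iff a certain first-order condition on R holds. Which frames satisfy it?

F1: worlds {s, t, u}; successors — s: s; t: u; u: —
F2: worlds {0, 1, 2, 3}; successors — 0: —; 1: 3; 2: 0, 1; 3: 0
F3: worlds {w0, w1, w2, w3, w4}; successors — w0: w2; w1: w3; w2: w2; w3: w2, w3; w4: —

This is the axiom for a generalized confluence (Geach) condition; its first-order frame correspondent is ∀x ∀z (xR²z → ∃w (xR²w ∧ zRw)).
F1: satisfies the condition.
F2: fails — 1R²0 but no w with 1R²w and 0Rw.
F3: satisfies the condition.
Valid on: F1, F3.

F1, F3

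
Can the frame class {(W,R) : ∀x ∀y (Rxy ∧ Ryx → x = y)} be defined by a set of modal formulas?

Not definable by any modal formula

Modal frame validity is preserved under surjective bounded morphisms.
The 6-cycle (worlds s,t,u,v,w,x with s→t→u→v→w→x→s) is antisymmetric. Sending even-indexed worlds to a and odd-indexed worlds to b is a surjective bounded morphism onto the two-world frame with a↔b, which is not antisymmetric.
So the class is not modally definable.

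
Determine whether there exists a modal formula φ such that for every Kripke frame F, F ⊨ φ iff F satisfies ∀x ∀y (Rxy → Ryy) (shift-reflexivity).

Definable; □(□r → r) defines it

This is a Sahlqvist condition; the T□ axiom □(□r → r) defines it.
Suppose □(□r→r) is valid. Take Rxy and set V(r)={w : Ryw}. Then at y, □r holds; since □(□r→r) at x, □r→r at y, so r at y, i.e. Ryy.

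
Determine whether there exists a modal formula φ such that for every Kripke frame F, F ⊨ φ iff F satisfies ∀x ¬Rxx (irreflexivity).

Not definable by any modal formula

Modal frame validity is preserved under surjective bounded morphisms.
The 2-cycle (worlds s,t with s→t→s) is irreflexive, and the map sending every world to a single reflexive point • is a surjective bounded morphism (forth: every edge maps to (•,•); back: every world has a successor). So any modal formula valid on the 2-cycle is also valid on the reflexive point, which is not irreflexive.
So the class is not modally definable.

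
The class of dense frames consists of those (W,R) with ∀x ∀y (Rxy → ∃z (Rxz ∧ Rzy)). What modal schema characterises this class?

This is density; the standard corresponding axiom is C4: □□q → □q.
Suppose □□q→□q is valid. Take Rxy and set V(q)={w : xR²w}. Then □□q at x, so □q at x, so q at y, i.e. ∃z(Rxz∧Rzy).

□□q → □q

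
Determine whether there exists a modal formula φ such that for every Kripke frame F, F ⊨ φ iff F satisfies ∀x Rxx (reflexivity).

Yes, by □q → q

The condition is reflexivity. A defining modal formula is □q → q.
Suppose □q→q is valid. At any x set V(q)={w : Rxw}. Then □q holds at x, so q holds at x, i.e. Rxx.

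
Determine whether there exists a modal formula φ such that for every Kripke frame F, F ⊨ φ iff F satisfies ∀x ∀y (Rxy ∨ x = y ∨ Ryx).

Any modally definable frame class is closed under disjoint unions.
Take 2 disjoint single-world reflexive frames: each is trivially connected, but their disjoint union has 2 worlds with no edge between distinct components, so it is not connected.
Hence connectedness of R is not modally definable.

Not modally definable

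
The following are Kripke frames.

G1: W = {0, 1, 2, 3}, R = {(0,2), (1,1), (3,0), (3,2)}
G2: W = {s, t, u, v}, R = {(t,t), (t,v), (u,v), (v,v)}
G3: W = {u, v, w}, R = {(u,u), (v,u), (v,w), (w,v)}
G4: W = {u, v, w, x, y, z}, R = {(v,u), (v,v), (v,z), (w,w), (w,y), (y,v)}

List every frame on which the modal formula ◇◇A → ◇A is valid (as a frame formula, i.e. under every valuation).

Frame correspondent (Sahlqvist): ∀x ∀y ∀z (Rxy ∧ Ryz → Rxz) — i.e. transitivity.
G1: satisfies the condition.
G2: satisfies the condition.
G3: fails — Rvw and Rwv but not Rvv.
G4: fails — Rwy and Ryv but not Rwv.

G1, G2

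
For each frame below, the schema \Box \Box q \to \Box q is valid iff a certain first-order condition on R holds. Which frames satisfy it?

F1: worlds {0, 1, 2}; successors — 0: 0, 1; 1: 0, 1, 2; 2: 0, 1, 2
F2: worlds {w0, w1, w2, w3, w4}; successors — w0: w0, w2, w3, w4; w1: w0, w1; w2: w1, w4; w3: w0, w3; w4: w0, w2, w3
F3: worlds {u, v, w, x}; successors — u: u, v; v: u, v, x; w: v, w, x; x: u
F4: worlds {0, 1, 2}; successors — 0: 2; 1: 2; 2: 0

This is the axiom for density; its first-order frame correspondent is \forall x \forall y (Rxy \to \exists z (Rxz \wedge Rzy)).
F1: satisfies the condition.
F2: fails — Rw2w4 but no z with Rw2z and Rzw4.
F3: satisfies the condition.
F4: fails — R12 but no z with R1z and Rz2.
Valid on: F1, F3.

F1, F3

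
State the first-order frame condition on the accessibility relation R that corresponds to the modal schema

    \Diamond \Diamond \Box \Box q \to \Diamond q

\forall x \forall y (x R^2 y \to \exists w (y R^2 w \wedge xRw))

This is a Sahlqvist (Geach-type) schema ◇^2□^2q → □^0◇^1q.
Minimal-valuation argument: fix x; take any y with xR^2y and any z with xR^0z. Set V(q) to the set of worlds R-reachable from y in exactly 2 steps. Then □^2q holds at y, so the antecedent holds at x; validity forces ◇^1q at z, giving a w with zR^1w and yR^2w.
First-order correspondent: \forall x \forall y (x R^2 y \to \exists w (y R^2 w \wedge xRw)).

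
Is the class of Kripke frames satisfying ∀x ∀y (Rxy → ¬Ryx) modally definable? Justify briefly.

If a class were modally definable it would be closed under surjective bounded morphisms (Goldblatt–Thomason).
The 5-cycle (worlds a,b,c,d,e with a→b→c→d→e→a) is asymmetric. Mapping every world to a single reflexive point • is a surjective bounded morphism, and the reflexive point is not asymmetric (R•• but asymmetry requires ¬R••).
So no modal formula (or set of formulas) defines exactly the asymmetric frames.

No — not modally definable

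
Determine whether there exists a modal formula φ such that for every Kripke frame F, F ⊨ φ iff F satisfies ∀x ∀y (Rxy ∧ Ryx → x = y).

No — not modally definable

Any modally definable frame class is closed under surjective bounded morphisms.
The 4-cycle (worlds w0,w1,w2,w3 with w0→w1→w2→w3→w0) is antisymmetric. Sending even-indexed worlds to • and odd-indexed worlds to ∘ is a surjective bounded morphism onto the two-world frame with •↔∘, which is not antisymmetric.
Hence antisymmetry is not modally definable.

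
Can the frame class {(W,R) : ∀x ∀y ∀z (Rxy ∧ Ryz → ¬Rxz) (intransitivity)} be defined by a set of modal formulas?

Not modally definable

Any modally definable frame class is closed under surjective bounded morphisms.
The 7-cycle (worlds a,b,c,d,e,f,g with a→b→c→d→e→f→g→a) is intransitive. Mapping every world to a single reflexive point • is a surjective bounded morphism; the reflexive point is not intransitive (R••∧R•• but R••).
So no modal formula (or set of formulas) defines exactly the intransitive frames.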